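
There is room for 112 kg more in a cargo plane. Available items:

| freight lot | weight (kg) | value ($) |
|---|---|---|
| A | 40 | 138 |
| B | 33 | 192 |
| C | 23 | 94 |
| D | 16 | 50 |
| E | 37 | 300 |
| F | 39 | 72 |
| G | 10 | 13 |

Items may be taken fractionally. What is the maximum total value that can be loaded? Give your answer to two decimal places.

Ratios (sorted): E 8.11, B 5.82, C 4.09, A 3.45, D 3.12, F 1.85, G 1.30
take E (37 @ 300); take B (33 @ 192); take C (23 @ 94); take 19/40 of A → 65.55. Capacity used 112/112.
Total value = 651.55

651.55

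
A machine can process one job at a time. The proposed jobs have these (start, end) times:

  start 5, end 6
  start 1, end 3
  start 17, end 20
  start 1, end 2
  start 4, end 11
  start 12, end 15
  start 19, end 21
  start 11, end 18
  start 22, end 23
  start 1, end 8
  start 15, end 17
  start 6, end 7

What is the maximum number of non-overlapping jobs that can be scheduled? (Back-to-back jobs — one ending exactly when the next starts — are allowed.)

7

Order by finish time; keep every interval that doesn't clash with the previous kept one.
Sorted by end: (1,2)  (1,3)  (5,6)  (6,7)  (1,8)  (4,11)  (12,15)  (15,17)  (11,18)  (17,20)  (19,21)  (22,23)
take (1,2); skip (1,3); take (5,6); take (6,7); skip (1,8); take (12,15); take (15,17); skip (11,18); take (17,20); take (22,23).
Selected 7 jobs.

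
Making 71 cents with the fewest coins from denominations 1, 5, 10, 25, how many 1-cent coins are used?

1

71 = 2×25 + 2×10 + 1×1
Count of 1: 1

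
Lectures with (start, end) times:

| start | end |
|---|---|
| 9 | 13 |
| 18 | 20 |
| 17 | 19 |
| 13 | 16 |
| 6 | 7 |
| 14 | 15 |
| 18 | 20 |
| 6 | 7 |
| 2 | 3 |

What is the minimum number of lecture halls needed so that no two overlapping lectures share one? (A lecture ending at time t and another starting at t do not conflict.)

3

Events (time:±→running): 2:+→1 3:-→0 6:+→1 6:+→2 7:-→1 7:-→0 9:+→1 13:-→0 13:+→1 14:+→2 15:-→1 16:-→0 17:+→1 18:+→2 18:+→3 … peak 3.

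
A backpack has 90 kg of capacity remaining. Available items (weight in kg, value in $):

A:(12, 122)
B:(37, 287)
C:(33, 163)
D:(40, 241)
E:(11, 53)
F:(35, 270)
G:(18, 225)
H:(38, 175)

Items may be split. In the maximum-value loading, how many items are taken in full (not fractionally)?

3

Sort by value per unit weight and fill in that order.
Ratios (sorted): G 12.50, A 10.17, B 7.76, F 7.71, D 6.03, C 4.94, E 4.82, H 4.61
take G (18 @ 225); take A (12 @ 122); take B (37 @ 287); take 23/35 of F → 177.43. Capacity used 90/90.
3 item(s) taken whole; one partial (take 23/35 of F).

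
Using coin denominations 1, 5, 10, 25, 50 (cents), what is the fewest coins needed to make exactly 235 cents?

Greedy: take as many of the largest coin as possible, then repeat with the remainder.
235 = 4×50 + 1×25 + 1×10
Total coins = 4 + 1 + 1 = 6

6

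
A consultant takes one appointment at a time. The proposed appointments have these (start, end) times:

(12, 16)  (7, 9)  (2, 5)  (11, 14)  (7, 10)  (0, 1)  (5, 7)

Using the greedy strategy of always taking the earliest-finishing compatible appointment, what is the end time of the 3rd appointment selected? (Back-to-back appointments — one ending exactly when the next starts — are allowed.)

Greedy by earliest finish: after sorting by end time, pick each interval compatible with the last pick.
By end time: (0,1), (2,5), (5,7), (7,9), (7,10), (11,14), (12,16).
Pick (0,1); next start ≥ 1 → (2,5); next start ≥ 5 → (5,7); next start ≥ 7 → (7,9); next start ≥ 9 → (11,14).
Selected: (0,1) (2,5) (5,7) (7,9) (11,14)

7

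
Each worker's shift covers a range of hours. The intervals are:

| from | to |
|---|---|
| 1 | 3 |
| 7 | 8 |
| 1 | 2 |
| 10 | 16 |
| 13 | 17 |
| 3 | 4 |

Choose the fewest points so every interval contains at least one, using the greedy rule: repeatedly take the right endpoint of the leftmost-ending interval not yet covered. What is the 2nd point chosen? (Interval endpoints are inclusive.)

By right end: [1,2]  [1,3]  [3,4]  [7,8]  [10,16]  [13,17]
[1,2] uncovered → point at 2; [3,4] uncovered → point at 4; [7,8] uncovered → point at 8; [10,16] uncovered → point at 16.
Points: 2, 4, 8, 16 (4 total).

4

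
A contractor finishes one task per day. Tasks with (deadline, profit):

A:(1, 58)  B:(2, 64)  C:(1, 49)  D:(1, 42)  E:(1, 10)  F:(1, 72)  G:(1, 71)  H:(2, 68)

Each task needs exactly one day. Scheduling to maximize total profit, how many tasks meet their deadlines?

Take jobs in profit order; each goes to the latest open slot no later than its deadline.
Profit order: F=72 G=71 H=68 B=64 A=58 C=49 D=42 E=10
Assign: F→slot 1, G skipped, H→slot 2, B skipped, A skipped, C skipped, D skipped, E skipped.
Slots: [1:F] [2:H]
2 of 8 scheduled.

2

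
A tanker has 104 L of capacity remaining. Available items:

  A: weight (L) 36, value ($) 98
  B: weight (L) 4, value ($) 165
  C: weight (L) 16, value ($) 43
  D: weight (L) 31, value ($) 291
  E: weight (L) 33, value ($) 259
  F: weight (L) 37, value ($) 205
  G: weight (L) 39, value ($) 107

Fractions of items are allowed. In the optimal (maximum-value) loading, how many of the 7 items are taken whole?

3

Ratios (sorted): B 41.25, D 9.39, E 7.85, F 5.54, G 2.74, A 2.72, C 2.69
take B (4 @ 165); take D (31 @ 291); take E (33 @ 259); take 36/37 of F → 199.46. Capacity used 104/104.
3 item(s) taken whole; one partial (take 36/37 of F).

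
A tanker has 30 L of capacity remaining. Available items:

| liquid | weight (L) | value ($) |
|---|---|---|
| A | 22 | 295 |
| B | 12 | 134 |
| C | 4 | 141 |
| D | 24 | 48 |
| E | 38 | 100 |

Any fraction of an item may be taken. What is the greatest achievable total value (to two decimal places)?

Sort by value per unit weight and fill in that order.
Order: C (141/4=35.25) > A (295/22=13.41) > B (134/12=11.17) > E (100/38=2.63) > D (48/24=2.00)
Fill: take C (4 @ 141) → take A (22 @ 295) → take 4/12 of B → 44.67; 30/30 used.
Total value = 480.67

480.67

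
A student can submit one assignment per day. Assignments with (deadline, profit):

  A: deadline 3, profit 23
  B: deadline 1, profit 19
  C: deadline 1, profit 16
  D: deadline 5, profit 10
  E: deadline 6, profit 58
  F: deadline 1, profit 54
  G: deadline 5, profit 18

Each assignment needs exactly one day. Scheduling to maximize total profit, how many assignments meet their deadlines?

Profit order: E=58 F=54 A=23 B=19 G=18 C=16 D=10
Assign: E→slot 6, F→slot 1, A→slot 3, B skipped, G→slot 5, C skipped, D→slot 4.
Slots: [1:F] [3:A] [4:D] [5:G] [6:E]
5 of 7 scheduled.

5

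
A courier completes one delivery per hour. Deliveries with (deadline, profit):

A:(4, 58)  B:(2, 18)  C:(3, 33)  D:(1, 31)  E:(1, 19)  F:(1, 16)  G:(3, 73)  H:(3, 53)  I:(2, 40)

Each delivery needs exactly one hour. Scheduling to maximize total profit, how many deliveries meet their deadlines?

Take jobs in profit order; each goes to the latest open slot no later than its deadline.
Profit order: G=73 A=58 H=53 I=40 C=33 D=31 E=19 B=18 F=16
Assign: G→slot 3, A→slot 4, H→slot 2, I→slot 1, C skipped, D skipped, E skipped, B skipped, F skipped.
Slots: [1:I] [2:H] [3:G] [4:A]
4 of 9 scheduled.

4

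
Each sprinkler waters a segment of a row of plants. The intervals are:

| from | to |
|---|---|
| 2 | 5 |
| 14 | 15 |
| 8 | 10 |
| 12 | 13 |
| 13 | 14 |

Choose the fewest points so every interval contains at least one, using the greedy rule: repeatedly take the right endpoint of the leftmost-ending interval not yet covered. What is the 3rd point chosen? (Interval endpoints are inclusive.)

13

By right end: [2,5]  [8,10]  [12,13]  [13,14]  [14,15]
[2,5] uncovered → point at 5; [8,10] uncovered → point at 10; [12,13] uncovered → point at 13; [14,15] uncovered → point at 15.
Points: 5, 10, 13, 15 (4 total).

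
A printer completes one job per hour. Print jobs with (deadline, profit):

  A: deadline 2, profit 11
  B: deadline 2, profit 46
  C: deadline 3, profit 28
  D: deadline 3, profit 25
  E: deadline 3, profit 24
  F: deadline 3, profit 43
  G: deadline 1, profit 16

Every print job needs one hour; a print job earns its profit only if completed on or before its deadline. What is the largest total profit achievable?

117

Take jobs in profit order; each goes to the latest open slot no later than its deadline.
By profit: B(d2,46), F(d3,43), C(d3,28), D(d3,25), E(d3,24), G(d1,16), A(d2,11)
B→slot 2; F→slot 3; C→slot 1; D skipped; E skipped; G skipped; A skipped.
Profit = 28 + 46 + 43 = 117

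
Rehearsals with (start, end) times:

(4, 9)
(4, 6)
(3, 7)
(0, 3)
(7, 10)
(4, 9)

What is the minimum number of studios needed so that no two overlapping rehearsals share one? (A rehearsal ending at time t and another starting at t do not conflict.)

The answer is the maximum number of intervals overlapping at any instant.
starts: [0, 3, 4, 4, 4, 7]
ends:   [3, 6, 7, 9, 9, 10]
s0→1 e3→0 s3→1 s4→2 s4→3 s4→4  — peak 4.

4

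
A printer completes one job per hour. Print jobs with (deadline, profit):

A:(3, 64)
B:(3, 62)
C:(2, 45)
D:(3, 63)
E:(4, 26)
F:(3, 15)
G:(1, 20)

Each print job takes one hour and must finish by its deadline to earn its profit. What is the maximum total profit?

215

Take jobs in profit order; each goes to the latest open slot no later than its deadline.
Profit order: A=64 D=63 B=62 C=45 E=26 G=20 F=15
Assign: A→slot 3, D→slot 2, B→slot 1, C skipped, E→slot 4, G skipped, F skipped.
Slots: [1:B] [2:D] [3:A] [4:E]
Profit = 62 + 63 + 64 + 26 = 215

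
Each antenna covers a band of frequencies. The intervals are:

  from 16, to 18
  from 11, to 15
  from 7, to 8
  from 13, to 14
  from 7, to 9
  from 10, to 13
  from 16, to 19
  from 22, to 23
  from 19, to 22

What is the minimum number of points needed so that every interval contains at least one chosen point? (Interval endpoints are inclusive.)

4

Sort by right endpoint; whenever an interval is uncovered, place a point at its right end.
By right end: [7,8]  [7,9]  [10,13]  [13,14]  [11,15]  [16,18]  [16,19]  [19,22]  [22,23]
[7,8] uncovered → point at 8; [10,13] uncovered → point at 13; [16,18] uncovered → point at 18; [19,22] uncovered → point at 22.
Points: 8, 13, 18, 22 (4 total).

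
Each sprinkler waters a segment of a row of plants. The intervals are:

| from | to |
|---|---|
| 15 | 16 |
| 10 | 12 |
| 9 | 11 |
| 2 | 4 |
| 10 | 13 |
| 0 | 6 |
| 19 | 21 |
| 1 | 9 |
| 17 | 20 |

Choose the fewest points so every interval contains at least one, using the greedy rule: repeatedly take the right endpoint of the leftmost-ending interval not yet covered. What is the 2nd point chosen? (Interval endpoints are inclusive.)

11

Sorted: [2,4] [0,6] [1,9] [9,11] [10,12] [10,13] [15,16] [17,20] [19,21]
{[2,4],[0,6],[1,9]} hit by 4; {[9,11],[10,12],[10,13]} hit by 11; {[15,16]} hit by 16; {[17,20],[19,21]} hit by 20.
Points: 4, 11, 16, 20 (4 total).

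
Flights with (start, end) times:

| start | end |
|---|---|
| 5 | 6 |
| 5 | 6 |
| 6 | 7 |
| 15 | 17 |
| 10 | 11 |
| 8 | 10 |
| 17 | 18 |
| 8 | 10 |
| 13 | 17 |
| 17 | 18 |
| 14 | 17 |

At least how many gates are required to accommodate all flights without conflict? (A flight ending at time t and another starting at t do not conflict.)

The answer is the maximum number of intervals overlapping at any instant.
starts: [5, 5, 6, 8, 8, 10, 13, 14, 15, 17, 17]
ends:   [6, 6, 7, 10, 10, 11, 17, 17, 17, 18, 18]
s5→1 s5→2 e6→1 e6→0 s6→1 e7→0 s8→1 s8→2 e10→1 e10→0 s10→1 e11→0 s13→1 s14→2 s15→3  — peak 3.

3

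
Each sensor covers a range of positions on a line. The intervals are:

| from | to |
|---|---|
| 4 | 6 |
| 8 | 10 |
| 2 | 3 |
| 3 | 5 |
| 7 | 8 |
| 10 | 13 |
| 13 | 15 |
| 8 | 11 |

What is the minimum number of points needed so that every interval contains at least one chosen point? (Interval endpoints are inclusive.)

Sorted: [2,3] [3,5] [4,6] [7,8] [8,10] [8,11] [10,13] [13,15]
{[2,3],[3,5]} hit by 3; {[4,6]} hit by 6; {[7,8],[8,10],[8,11]} hit by 8; {[10,13],[13,15]} hit by 13.
Points: 3, 6, 8, 13 (4 total).

4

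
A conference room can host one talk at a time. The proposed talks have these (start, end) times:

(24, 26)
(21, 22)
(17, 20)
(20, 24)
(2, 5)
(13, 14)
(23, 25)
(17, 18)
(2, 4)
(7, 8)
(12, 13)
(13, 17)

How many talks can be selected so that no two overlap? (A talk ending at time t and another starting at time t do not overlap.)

Order by finish time; keep every interval that doesn't clash with the previous kept one.
Sorted by end: (2,4)  (2,5)  (7,8)  (12,13)  (13,14)  (13,17)  (17,18)  (17,20)  (21,22)  (20,24)  (23,25)  (24,26)
take (2,4); take (7,8); take (12,13); take (13,14); skip (13,17); take (17,18); take (21,22); take (23,25).
Selected 7 talks.

7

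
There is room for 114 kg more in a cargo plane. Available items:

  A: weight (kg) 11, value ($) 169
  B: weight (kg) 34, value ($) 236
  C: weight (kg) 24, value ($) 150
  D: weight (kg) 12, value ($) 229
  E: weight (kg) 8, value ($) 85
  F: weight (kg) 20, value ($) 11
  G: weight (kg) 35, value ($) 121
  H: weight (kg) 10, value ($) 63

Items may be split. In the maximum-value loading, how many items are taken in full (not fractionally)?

6

Greedy by value/weight ratio, highest first.
Ratios (sorted): D 19.08, A 15.36, E 10.62, B 6.94, H 6.30, C 6.25, G 3.46, F 0.55
take D (12 @ 229); take A (11 @ 169); take E (8 @ 85); take B (34 @ 236); take H (10 @ 63); take C (24 @ 150); take 15/35 of G → 51.86. Capacity used 114/114.
6 item(s) taken whole; one partial (take 15/35 of G).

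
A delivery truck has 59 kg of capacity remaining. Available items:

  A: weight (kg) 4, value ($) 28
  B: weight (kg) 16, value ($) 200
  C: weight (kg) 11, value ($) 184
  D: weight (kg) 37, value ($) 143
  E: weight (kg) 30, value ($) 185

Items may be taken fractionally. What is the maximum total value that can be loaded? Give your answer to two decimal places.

Ratios (sorted): C 16.73, B 12.50, A 7.00, E 6.17, D 3.86
take C (11 @ 184); take B (16 @ 200); take A (4 @ 28); take 28/30 of E → 172.67. Capacity used 59/59.
Total value = 584.67

584.67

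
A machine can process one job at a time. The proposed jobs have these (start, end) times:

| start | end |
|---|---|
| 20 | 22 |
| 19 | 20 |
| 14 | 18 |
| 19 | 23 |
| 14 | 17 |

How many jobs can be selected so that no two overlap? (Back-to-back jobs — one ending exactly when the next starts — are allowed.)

Sort by end time and greedily take each interval whose start is ≥ the last chosen end.
Sorted by end: (14,17)  (14,18)  (19,20)  (20,22)  (19,23)
take (14,17); take (19,20); take (20,22); skip (19,23).
Selected 3 jobs.

3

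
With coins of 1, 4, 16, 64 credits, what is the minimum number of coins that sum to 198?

6

Greedy: take as many of the largest coin as possible, then repeat with the remainder.
198 = 3×64 + 1×4 + 2×1
Total coins = 3 + 1 + 2 = 6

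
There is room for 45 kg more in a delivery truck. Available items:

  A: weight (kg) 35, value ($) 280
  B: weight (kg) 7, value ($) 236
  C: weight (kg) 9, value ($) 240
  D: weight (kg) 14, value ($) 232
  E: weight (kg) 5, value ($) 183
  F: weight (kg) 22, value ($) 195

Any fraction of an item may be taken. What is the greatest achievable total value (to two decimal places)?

979.64

Greedy by value/weight ratio, highest first.
Ratios (sorted): E 36.60, B 33.71, C 26.67, D 16.57, F 8.86, A 8.00
take E (5 @ 183); take B (7 @ 236); take C (9 @ 240); take D (14 @ 232); take 10/22 of F → 88.64. Capacity used 45/45.
Total value = 979.64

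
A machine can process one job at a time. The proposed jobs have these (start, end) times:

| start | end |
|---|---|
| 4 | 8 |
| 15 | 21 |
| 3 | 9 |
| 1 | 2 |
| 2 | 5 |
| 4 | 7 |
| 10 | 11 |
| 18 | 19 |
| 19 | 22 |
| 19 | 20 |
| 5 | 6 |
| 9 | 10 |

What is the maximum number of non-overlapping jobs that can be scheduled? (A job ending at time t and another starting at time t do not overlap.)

Sorted by end: (1,2)  (2,5)  (5,6)  (4,7)  (4,8)  (3,9)  (9,10)  (10,11)  (18,19)  (19,20)  (15,21)  (19,22)
take (1,2); take (2,5); take (5,6); skip (4,7); take (9,10); take (10,11); take (18,19); take (19,20); skip (19,22).
Selected 7 jobs.

7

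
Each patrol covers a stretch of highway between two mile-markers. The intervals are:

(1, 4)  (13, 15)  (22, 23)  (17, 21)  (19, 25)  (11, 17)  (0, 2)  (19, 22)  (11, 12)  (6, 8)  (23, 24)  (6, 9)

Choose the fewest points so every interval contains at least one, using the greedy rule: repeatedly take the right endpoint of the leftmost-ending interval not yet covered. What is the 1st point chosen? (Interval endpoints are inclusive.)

2

Sorted: [0,2] [1,4] [6,8] [6,9] [11,12] [13,15] [11,17] [17,21] [19,22] [22,23] [23,24] [19,25]
{[0,2],[1,4]} hit by 2; {[6,8],[6,9]} hit by 8; {[11,12]} hit by 12; {[13,15],[11,17]} hit by 15; {[17,21],[19,22]} hit by 21; {[22,23],[23,24],[19,25]} hit by 23.
Points: 2, 8, 12, 15, 21, 23 (6 total).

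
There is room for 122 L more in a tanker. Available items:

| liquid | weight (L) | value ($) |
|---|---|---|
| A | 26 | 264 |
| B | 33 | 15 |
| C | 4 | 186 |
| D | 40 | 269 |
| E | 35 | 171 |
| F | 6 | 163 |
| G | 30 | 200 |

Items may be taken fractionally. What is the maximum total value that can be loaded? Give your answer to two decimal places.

1160.17

Ratios (sorted): C 46.50, F 27.17, A 10.15, D 6.72, G 6.67, E 4.89, B 0.45
take C (4 @ 186); take F (6 @ 163); take A (26 @ 264); take D (40 @ 269); take G (30 @ 200); take 16/35 of E → 78.17. Capacity used 122/122.
Total value = 1160.17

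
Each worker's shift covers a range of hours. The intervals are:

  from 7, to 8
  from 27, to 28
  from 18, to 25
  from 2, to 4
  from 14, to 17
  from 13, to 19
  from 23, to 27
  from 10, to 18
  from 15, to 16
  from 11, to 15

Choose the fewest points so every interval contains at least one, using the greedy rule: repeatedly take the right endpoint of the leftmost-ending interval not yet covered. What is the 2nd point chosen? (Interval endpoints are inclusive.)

8

Process intervals by earliest right end; each time one isn't hit yet, stab at its right endpoint.
Sorted: [2,4] [7,8] [11,15] [15,16] [14,17] [10,18] [13,19] [18,25] [23,27] [27,28]
{[2,4]} hit by 4; {[7,8]} hit by 8; {[11,15],[15,16],[14,17],[10,18],[13,19]} hit by 15; {[18,25],[23,27]} hit by 25; {[27,28]} hit by 28.
Points: 4, 8, 15, 25, 28 (5 total).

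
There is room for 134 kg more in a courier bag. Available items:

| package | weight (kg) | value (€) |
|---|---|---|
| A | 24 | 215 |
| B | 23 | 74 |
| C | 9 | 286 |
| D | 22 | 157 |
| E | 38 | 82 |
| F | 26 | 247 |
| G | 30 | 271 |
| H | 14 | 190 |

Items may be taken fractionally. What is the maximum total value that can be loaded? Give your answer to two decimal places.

Order: C (286/9=31.78) > H (190/14=13.57) > F (247/26=9.50) > G (271/30=9.03) > A (215/24=8.96) > D (157/22=7.14) > B (74/23=3.22) > E (82/38=2.16)
Fill: take C (9 @ 286) → take H (14 @ 190) → take F (26 @ 247) → take G (30 @ 271) → take A (24 @ 215) → take D (22 @ 157) → take 9/23 of B → 28.96; 134/134 used.
Total value = 1394.96

1394.96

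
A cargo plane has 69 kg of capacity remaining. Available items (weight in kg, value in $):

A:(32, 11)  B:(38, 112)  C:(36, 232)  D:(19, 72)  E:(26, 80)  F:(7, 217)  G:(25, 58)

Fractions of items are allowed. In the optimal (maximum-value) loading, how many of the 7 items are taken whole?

Greedy by value/weight ratio, highest first.
Order: F (217/7=31.00) > C (232/36=6.44) > D (72/19=3.79) > E (80/26=3.08) > B (112/38=2.95) > G (58/25=2.32) > A (11/32=0.34)
Fill: take F (7 @ 217) → take C (36 @ 232) → take D (19 @ 72) → take 7/26 of E → 21.54; 69/69 used.
3 item(s) taken whole; one partial (take 7/26 of E).

3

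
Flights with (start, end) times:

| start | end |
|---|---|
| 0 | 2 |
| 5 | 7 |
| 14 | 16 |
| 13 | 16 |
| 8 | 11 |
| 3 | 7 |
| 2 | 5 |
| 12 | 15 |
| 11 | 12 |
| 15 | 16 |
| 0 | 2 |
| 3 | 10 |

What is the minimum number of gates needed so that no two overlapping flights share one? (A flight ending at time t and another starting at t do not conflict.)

Events (time:±→running): 0:+→1 0:+→2 2:-→1 2:-→0 2:+→1 3:+→2 3:+→3 … peak 3.

3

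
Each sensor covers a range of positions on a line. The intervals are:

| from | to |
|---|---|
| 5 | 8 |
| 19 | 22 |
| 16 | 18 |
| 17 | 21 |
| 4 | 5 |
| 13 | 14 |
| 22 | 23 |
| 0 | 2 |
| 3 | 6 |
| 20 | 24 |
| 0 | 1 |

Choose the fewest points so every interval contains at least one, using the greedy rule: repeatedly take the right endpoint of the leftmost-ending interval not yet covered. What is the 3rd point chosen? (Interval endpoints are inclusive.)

14

Sorted: [0,1] [0,2] [4,5] [3,6] [5,8] [13,14] [16,18] [17,21] [19,22] [22,23] [20,24]
{[0,1],[0,2]} hit by 1; {[4,5],[3,6],[5,8]} hit by 5; {[13,14]} hit by 14; {[16,18],[17,21]} hit by 18; {[19,22],[22,23],[20,24]} hit by 22.
Points: 1, 5, 14, 18, 22 (5 total).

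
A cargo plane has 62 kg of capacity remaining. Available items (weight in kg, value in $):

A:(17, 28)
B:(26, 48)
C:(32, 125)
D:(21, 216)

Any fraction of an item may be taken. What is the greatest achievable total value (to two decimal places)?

Ratios (sorted): D 10.29, C 3.91, B 1.85, A 1.65
take D (21 @ 216); take C (32 @ 125); take 9/26 of B → 16.62. Capacity used 62/62.
Total value = 357.62

357.62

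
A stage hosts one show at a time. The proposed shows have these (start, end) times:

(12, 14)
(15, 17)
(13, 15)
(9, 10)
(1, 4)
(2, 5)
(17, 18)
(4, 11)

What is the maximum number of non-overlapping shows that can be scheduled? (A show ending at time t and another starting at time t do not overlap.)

5

Order by finish time; keep every interval that doesn't clash with the previous kept one.
Sorted by end: (1,4)  (2,5)  (9,10)  (4,11)  (12,14)  (13,15)  (15,17)  (17,18)
take (1,4); skip (2,5); take (9,10); take (12,14); take (15,17); take (17,18).
Selected 5 shows.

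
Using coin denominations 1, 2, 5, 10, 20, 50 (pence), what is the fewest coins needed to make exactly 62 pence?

Greedy: take as many of the largest coin as possible, then repeat with the remainder.
62 − 1×50→12 − 1×10→2 − 1×2→0
Total coins = 1 + 1 + 1 = 3

3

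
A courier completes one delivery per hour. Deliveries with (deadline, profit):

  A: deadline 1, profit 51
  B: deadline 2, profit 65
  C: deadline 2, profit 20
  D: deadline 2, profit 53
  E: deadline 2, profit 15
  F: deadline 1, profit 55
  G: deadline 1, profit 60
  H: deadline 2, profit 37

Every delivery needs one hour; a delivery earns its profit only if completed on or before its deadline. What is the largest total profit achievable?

125

Sort by profit descending; place each in the latest free slot ≤ its deadline.
By profit: B(d2,65), G(d1,60), F(d1,55), D(d2,53), A(d1,51), H(d2,37), C(d2,20), E(d2,15)
B→slot 2; G→slot 1; F skipped; D skipped; A skipped; H skipped; C skipped; E skipped.
Profit = 60 + 65 = 125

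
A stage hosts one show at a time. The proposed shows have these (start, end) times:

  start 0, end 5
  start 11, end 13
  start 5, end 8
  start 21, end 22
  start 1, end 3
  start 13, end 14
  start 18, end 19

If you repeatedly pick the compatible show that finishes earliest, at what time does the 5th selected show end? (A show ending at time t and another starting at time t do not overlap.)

19

Greedy by earliest finish: after sorting by end time, pick each interval compatible with the last pick.
Sorted by end: (1,3)  (0,5)  (5,8)  (11,13)  (13,14)  (18,19)  (21,22)
take (1,3); take (5,8); take (11,13); take (13,14); take (18,19); take (21,22).
Selected: (1,3) (5,8) (11,13) (13,14) (18,19) (21,22)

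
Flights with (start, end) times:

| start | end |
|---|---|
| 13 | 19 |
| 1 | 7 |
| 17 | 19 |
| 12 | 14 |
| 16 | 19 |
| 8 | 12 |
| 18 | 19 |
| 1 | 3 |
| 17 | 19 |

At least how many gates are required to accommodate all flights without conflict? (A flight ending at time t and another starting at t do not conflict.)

5

The answer is the maximum number of intervals overlapping at any instant.
Events (time:±→running): 1:+→1 1:+→2 3:-→1 7:-→0 8:+→1 12:-→0 12:+→1 13:+→2 14:-→1 16:+→2 17:+→3 17:+→4 18:+→5 … peak 5.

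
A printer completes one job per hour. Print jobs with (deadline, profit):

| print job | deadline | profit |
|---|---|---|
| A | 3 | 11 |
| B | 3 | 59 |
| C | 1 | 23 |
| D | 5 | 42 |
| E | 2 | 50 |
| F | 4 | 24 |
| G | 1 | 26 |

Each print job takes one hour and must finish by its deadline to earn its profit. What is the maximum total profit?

Profit order: B=59 E=50 D=42 G=26 F=24 C=23 A=11
Assign: B→slot 3, E→slot 2, D→slot 5, G→slot 1, F→slot 4, C skipped, A skipped.
Slots: [1:G] [2:E] [3:B] [4:F] [5:D]
Profit = 26 + 50 + 59 + 24 + 42 = 201

201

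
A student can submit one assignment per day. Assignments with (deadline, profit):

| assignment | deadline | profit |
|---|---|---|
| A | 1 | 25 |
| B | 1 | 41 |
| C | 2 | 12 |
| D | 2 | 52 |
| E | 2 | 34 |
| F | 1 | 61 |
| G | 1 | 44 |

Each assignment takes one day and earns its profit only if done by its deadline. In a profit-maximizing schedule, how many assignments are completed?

Sort by profit descending; place each in the latest free slot ≤ its deadline.
Profit order: F=61 D=52 G=44 B=41 E=34 A=25 C=12
Assign: F→slot 1, D→slot 2, G skipped, B skipped, E skipped, A skipped, C skipped.
Slots: [1:F] [2:D]
2 of 7 scheduled.

2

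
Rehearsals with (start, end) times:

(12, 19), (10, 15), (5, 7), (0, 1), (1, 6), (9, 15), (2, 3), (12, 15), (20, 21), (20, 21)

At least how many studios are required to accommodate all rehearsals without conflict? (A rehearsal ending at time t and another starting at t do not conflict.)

Events (time:±→running): 0:+→1 1:-→0 1:+→1 2:+→2 3:-→1 5:+→2 6:-→1 7:-→0 9:+→1 10:+→2 12:+→3 12:+→4 … peak 4.

4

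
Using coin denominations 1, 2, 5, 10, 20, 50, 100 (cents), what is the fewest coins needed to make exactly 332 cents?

6

Greedy: take as many of the largest coin as possible, then repeat with the remainder.
332 = 3×100 + 1×20 + 1×10 + 1×2
Total coins = 3 + 1 + 1 + 1 = 6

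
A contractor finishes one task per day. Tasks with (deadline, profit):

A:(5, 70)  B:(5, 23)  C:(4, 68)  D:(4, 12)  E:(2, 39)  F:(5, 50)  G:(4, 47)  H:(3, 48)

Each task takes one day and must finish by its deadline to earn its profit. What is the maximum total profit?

283

Take jobs in profit order; each goes to the latest open slot no later than its deadline.
By profit: A(d5,70), C(d4,68), F(d5,50), H(d3,48), G(d4,47), E(d2,39), B(d5,23), D(d4,12)
A→slot 5; C→slot 4; F→slot 3; H→slot 2; G→slot 1; E skipped; B skipped; D skipped.
Profit = 47 + 48 + 50 + 68 + 70 = 283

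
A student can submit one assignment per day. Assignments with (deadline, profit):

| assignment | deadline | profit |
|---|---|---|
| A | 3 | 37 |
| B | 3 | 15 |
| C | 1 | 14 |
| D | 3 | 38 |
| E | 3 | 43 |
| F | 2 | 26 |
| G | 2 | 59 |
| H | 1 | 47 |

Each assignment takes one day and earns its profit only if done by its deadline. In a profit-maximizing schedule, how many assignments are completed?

3

By profit: G(d2,59), H(d1,47), E(d3,43), D(d3,38), A(d3,37), F(d2,26), B(d3,15), C(d1,14)
G→slot 2; H→slot 1; E→slot 3; D skipped; A skipped; F skipped; B skipped; C skipped.
3 of 8 scheduled.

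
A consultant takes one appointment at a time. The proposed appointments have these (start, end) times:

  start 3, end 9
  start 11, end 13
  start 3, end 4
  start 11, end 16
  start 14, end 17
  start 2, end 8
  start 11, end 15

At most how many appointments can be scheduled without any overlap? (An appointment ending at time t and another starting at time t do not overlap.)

3

By end time: (3,4), (2,8), (3,9), (11,13), (11,15), (11,16), (14,17).
Pick (3,4); next start ≥ 4 → (11,13); next start ≥ 13 → (14,17).
Selected 3 appointments.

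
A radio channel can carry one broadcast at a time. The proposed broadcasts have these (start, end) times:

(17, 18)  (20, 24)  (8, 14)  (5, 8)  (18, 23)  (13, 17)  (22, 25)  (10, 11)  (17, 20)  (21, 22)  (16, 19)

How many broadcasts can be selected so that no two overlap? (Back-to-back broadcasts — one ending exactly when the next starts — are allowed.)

6

Sort by end time and greedily take each interval whose start is ≥ the last chosen end.
Sorted by end: (5,8)  (10,11)  (8,14)  (13,17)  (17,18)  (16,19)  (17,20)  (21,22)  (18,23)  (20,24)  (22,25)
take (5,8); take (10,11); take (13,17); take (17,18); take (21,22); skip (20,24); take (22,25).
Selected 6 broadcasts.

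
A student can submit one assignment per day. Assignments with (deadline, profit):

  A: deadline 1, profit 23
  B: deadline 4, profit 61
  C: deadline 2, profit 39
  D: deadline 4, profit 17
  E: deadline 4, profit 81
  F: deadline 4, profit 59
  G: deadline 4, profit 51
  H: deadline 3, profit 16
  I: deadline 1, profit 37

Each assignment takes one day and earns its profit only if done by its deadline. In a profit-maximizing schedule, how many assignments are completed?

4

By profit: E(d4,81), B(d4,61), F(d4,59), G(d4,51), C(d2,39), I(d1,37), A(d1,23), D(d4,17), H(d3,16)
E→slot 4; B→slot 3; F→slot 2; G→slot 1; C skipped; I skipped; A skipped; D skipped; H skipped.
4 of 9 scheduled.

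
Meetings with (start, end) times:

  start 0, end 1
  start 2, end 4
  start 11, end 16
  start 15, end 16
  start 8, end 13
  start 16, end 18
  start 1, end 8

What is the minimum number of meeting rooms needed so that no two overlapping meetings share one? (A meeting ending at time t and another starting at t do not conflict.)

2

Events (time:±→running): 0:+→1 1:-→0 1:+→1 2:+→2 … peak 2.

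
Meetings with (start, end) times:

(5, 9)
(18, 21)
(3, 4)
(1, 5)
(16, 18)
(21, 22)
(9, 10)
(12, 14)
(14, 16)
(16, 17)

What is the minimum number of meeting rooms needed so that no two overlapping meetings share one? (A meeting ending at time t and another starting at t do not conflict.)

2

starts: [1, 3, 5, 9, 12, 14, 16, 16, 18, 21]
ends:   [4, 5, 9, 10, 14, 16, 17, 18, 21, 22]
s1→1 s3→2  — peak 2.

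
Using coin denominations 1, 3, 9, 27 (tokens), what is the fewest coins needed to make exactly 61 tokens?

5

Use the largest denomination that fits, subtract, and repeat.
61 = 2×27 + 2×3 + 1×1
Total coins = 2 + 2 + 1 = 5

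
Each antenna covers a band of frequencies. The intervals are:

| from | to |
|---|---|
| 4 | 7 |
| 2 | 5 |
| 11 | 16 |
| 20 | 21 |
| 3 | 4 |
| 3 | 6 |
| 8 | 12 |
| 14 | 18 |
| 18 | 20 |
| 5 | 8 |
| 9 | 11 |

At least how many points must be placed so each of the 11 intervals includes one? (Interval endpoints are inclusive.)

Sort by right endpoint; whenever an interval is uncovered, place a point at its right end.
By right end: [3,4]  [2,5]  [3,6]  [4,7]  [5,8]  [9,11]  [8,12]  [11,16]  [14,18]  [18,20]  [20,21]
[3,4] uncovered → point at 4; [5,8] uncovered → point at 8; [9,11] uncovered → point at 11; [14,18] uncovered → point at 18; [20,21] uncovered → point at 21.
Points: 4, 8, 11, 18, 21 (5 total).

5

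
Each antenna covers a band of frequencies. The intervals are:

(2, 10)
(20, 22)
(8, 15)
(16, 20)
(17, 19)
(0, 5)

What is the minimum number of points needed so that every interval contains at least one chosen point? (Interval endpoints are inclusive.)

By right end: [0,5]  [2,10]  [8,15]  [17,19]  [16,20]  [20,22]
[0,5] uncovered → point at 5; [8,15] uncovered → point at 15; [17,19] uncovered → point at 19; [20,22] uncovered → point at 22.
Points: 5, 15, 19, 22 (4 total).

4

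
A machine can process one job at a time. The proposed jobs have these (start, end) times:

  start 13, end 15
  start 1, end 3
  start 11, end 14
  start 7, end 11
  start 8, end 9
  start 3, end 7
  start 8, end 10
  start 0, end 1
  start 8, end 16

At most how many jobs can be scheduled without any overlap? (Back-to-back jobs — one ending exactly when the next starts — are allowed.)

Order by finish time; keep every interval that doesn't clash with the previous kept one.
Sorted by end: (0,1)  (1,3)  (3,7)  (8,9)  (8,10)  (7,11)  (11,14)  (13,15)  (8,16)
take (0,1); take (1,3); take (3,7); take (8,9); skip (8,10); take (11,14).
Selected 5 jobs.

5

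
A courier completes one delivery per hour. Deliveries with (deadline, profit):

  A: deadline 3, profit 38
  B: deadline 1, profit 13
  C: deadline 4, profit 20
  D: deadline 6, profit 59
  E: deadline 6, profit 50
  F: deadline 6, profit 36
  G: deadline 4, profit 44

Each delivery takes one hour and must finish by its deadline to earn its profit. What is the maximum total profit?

247

By profit: D(d6,59), E(d6,50), G(d4,44), A(d3,38), F(d6,36), C(d4,20), B(d1,13)
D→slot 6; E→slot 5; G→slot 4; A→slot 3; F→slot 2; C→slot 1; B skipped.
Profit = 20 + 36 + 38 + 44 + 50 + 59 = 247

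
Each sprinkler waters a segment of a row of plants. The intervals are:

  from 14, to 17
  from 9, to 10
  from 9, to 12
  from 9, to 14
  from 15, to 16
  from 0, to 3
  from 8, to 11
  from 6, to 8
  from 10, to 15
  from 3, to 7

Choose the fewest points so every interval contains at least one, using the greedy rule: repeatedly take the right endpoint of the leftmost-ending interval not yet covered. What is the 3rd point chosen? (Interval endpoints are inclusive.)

Process intervals by earliest right end; each time one isn't hit yet, stab at its right endpoint.
By right end: [0,3]  [3,7]  [6,8]  [9,10]  [8,11]  [9,12]  [9,14]  [10,15]  [15,16]  [14,17]
[0,3] uncovered → point at 3; [6,8] uncovered → point at 8; [9,10] uncovered → point at 10; [15,16] uncovered → point at 16.
Points: 3, 8, 10, 16 (4 total).

10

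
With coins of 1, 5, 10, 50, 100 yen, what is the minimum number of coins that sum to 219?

Use the largest denomination that fits, subtract, and repeat.
219 = 2×100 + 1×10 + 1×5 + 4×1
Total coins = 2 + 1 + 1 + 4 = 8

8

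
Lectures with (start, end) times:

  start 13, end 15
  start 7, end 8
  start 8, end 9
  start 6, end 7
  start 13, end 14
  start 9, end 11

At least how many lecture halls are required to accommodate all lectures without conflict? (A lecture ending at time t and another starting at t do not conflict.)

The answer is the maximum number of intervals overlapping at any instant.
Events (time:±→running): 6:+→1 7:-→0 7:+→1 8:-→0 8:+→1 9:-→0 9:+→1 11:-→0 13:+→1 13:+→2 … peak 2.

2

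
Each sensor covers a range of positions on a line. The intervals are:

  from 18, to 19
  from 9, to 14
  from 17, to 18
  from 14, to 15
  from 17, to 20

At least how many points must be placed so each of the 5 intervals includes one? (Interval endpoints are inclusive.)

Process intervals by earliest right end; each time one isn't hit yet, stab at its right endpoint.
Sorted: [9,14] [14,15] [17,18] [18,19] [17,20]
{[9,14],[14,15]} hit by 14; {[17,18],[18,19],[17,20]} hit by 18.
Points: 14, 18 (2 total).

2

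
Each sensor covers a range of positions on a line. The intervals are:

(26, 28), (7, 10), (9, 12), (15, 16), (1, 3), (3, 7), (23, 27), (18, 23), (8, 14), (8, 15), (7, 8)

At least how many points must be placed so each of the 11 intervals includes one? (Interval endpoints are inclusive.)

Sorted: [1,3] [3,7] [7,8] [7,10] [9,12] [8,14] [8,15] [15,16] [18,23] [23,27] [26,28]
{[1,3],[3,7]} hit by 3; {[7,8],[7,10]} hit by 8; {[9,12],[8,14],[8,15]} hit by 12; {[15,16]} hit by 16; {[18,23],[23,27]} hit by 23; {[26,28]} hit by 28.
Points: 3, 8, 12, 16, 23, 28 (6 total).

6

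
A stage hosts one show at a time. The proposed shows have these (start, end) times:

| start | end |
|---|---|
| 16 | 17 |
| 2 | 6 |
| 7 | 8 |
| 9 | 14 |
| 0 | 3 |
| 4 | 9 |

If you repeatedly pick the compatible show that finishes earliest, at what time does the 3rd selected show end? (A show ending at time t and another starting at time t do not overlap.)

14

Greedy by earliest finish: after sorting by end time, pick each interval compatible with the last pick.
Sorted by end: (0,3)  (2,6)  (7,8)  (4,9)  (9,14)  (16,17)
take (0,3); take (7,8); take (9,14); take (16,17).
Selected: (0,3) (7,8) (9,14) (16,17)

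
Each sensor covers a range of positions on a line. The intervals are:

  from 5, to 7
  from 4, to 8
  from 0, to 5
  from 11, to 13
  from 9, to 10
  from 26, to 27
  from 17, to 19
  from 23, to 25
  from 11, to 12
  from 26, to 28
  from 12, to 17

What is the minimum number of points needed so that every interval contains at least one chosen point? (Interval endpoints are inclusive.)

By right end: [0,5]  [5,7]  [4,8]  [9,10]  [11,12]  [11,13]  [12,17]  [17,19]  [23,25]  [26,27]  [26,28]
[0,5] uncovered → point at 5; [9,10] uncovered → point at 10; [11,12] uncovered → point at 12; [17,19] uncovered → point at 19; [23,25] uncovered → point at 25; [26,27] uncovered → point at 27.
Points: 5, 10, 12, 19, 25, 27 (6 total).

6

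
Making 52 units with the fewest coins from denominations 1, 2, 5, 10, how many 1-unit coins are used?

0

52 − 5×10→2 − 1×2→0
Count of 1: 0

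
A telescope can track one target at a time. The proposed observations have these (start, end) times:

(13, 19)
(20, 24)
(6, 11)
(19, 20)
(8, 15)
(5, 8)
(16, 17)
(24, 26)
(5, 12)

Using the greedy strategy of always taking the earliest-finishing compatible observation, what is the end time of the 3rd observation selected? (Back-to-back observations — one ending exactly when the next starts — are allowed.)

17

Sort by end time and greedily take each interval whose start is ≥ the last chosen end.
Sorted by end: (5,8)  (6,11)  (5,12)  (8,15)  (16,17)  (13,19)  (19,20)  (20,24)  (24,26)
take (5,8); skip (6,11); skip (5,12); take (8,15); take (16,17); skip (13,19); take (19,20); take (20,24); take (24,26).
Selected: (5,8) (8,15) (16,17) (19,20) (20,24) (24,26)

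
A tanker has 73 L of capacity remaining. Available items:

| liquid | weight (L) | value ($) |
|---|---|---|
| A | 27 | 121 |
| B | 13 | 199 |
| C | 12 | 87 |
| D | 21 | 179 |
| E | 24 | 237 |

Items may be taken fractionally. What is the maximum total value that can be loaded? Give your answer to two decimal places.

Sort by value per unit weight and fill in that order.
Ratios (sorted): B 15.31, E 9.88, D 8.52, C 7.25, A 4.48
take B (13 @ 199); take E (24 @ 237); take D (21 @ 179); take C (12 @ 87); take 3/27 of A → 13.44. Capacity used 73/73.
Total value = 715.44

715.44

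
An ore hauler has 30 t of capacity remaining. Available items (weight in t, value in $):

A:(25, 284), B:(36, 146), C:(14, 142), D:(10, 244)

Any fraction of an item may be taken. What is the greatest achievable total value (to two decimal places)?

471.20

Order: D (244/10=24.40) > A (284/25=11.36) > C (142/14=10.14) > B (146/36=4.06)
Fill: take D (10 @ 244) → take 20/25 of A → 227.20; 30/30 used.
Total value = 471.20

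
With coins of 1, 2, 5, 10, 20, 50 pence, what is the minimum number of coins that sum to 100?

Greedy: take as many of the largest coin as possible, then repeat with the remainder.
100 = 2×50
Total coins = 2 = 2

2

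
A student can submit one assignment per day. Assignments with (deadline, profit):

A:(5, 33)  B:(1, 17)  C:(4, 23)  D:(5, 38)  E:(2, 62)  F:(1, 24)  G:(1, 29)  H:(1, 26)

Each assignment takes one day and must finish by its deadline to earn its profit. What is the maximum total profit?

185

Take jobs in profit order; each goes to the latest open slot no later than its deadline.
Profit order: E=62 D=38 A=33 G=29 H=26 F=24 C=23 B=17
Assign: E→slot 2, D→slot 5, A→slot 4, G→slot 1, H skipped, F skipped, C→slot 3, B skipped.
Slots: [1:G] [2:E] [3:C] [4:A] [5:D]
Profit = 29 + 62 + 23 + 33 + 38 = 185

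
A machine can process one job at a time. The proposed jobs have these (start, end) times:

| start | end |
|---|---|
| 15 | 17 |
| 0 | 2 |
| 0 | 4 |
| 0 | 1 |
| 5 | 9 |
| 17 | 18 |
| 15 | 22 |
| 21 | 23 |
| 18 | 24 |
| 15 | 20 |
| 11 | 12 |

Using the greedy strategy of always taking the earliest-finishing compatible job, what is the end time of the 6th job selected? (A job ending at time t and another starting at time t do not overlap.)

23

Greedy by earliest finish: after sorting by end time, pick each interval compatible with the last pick.
By end time: (0,1), (0,2), (0,4), (5,9), (11,12), (15,17), (17,18), (15,20), (15,22), (21,23), (18,24).
Pick (0,1); next start ≥ 1 → (5,9); next start ≥ 9 → (11,12); next start ≥ 12 → (15,17); next start ≥ 17 → (17,18); next start ≥ 18 → (21,23).
Selected: (0,1) (5,9) (11,12) (15,17) (17,18) (21,23)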